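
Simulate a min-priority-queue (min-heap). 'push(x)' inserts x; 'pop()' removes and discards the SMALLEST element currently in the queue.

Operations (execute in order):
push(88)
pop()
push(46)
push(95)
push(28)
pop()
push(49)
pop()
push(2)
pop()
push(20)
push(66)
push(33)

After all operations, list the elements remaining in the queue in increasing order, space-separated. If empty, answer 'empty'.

push(88): heap contents = [88]
pop() → 88: heap contents = []
push(46): heap contents = [46]
push(95): heap contents = [46, 95]
push(28): heap contents = [28, 46, 95]
pop() → 28: heap contents = [46, 95]
push(49): heap contents = [46, 49, 95]
pop() → 46: heap contents = [49, 95]
push(2): heap contents = [2, 49, 95]
pop() → 2: heap contents = [49, 95]
push(20): heap contents = [20, 49, 95]
push(66): heap contents = [20, 49, 66, 95]
push(33): heap contents = [20, 33, 49, 66, 95]

Answer: 20 33 49 66 95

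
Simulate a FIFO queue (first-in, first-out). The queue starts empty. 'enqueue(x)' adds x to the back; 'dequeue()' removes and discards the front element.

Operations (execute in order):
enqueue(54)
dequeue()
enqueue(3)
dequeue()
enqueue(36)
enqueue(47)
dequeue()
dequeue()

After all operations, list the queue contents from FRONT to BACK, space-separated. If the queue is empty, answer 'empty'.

enqueue(54): [54]
dequeue(): []
enqueue(3): [3]
dequeue(): []
enqueue(36): [36]
enqueue(47): [36, 47]
dequeue(): [47]
dequeue(): []

Answer: empty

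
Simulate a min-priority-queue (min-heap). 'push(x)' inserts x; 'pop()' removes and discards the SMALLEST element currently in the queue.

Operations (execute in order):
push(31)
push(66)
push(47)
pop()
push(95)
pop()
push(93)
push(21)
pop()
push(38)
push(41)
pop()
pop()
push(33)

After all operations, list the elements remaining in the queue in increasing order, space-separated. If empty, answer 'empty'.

push(31): heap contents = [31]
push(66): heap contents = [31, 66]
push(47): heap contents = [31, 47, 66]
pop() → 31: heap contents = [47, 66]
push(95): heap contents = [47, 66, 95]
pop() → 47: heap contents = [66, 95]
push(93): heap contents = [66, 93, 95]
push(21): heap contents = [21, 66, 93, 95]
pop() → 21: heap contents = [66, 93, 95]
push(38): heap contents = [38, 66, 93, 95]
push(41): heap contents = [38, 41, 66, 93, 95]
pop() → 38: heap contents = [41, 66, 93, 95]
pop() → 41: heap contents = [66, 93, 95]
push(33): heap contents = [33, 66, 93, 95]

Answer: 33 66 93 95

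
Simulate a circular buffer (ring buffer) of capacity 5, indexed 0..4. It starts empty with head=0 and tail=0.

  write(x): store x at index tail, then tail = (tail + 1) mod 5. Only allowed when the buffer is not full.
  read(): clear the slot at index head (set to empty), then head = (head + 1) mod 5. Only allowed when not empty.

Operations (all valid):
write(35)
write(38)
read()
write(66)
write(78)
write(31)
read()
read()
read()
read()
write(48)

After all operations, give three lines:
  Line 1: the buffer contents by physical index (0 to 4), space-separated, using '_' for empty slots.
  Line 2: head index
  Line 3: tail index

write(35): buf=[35 _ _ _ _], head=0, tail=1, size=1
write(38): buf=[35 38 _ _ _], head=0, tail=2, size=2
read(): buf=[_ 38 _ _ _], head=1, tail=2, size=1
write(66): buf=[_ 38 66 _ _], head=1, tail=3, size=2
write(78): buf=[_ 38 66 78 _], head=1, tail=4, size=3
write(31): buf=[_ 38 66 78 31], head=1, tail=0, size=4
read(): buf=[_ _ 66 78 31], head=2, tail=0, size=3
read(): buf=[_ _ _ 78 31], head=3, tail=0, size=2
read(): buf=[_ _ _ _ 31], head=4, tail=0, size=1
read(): buf=[_ _ _ _ _], head=0, tail=0, size=0
write(48): buf=[48 _ _ _ _], head=0, tail=1, size=1

Answer: 48 _ _ _ _
0
1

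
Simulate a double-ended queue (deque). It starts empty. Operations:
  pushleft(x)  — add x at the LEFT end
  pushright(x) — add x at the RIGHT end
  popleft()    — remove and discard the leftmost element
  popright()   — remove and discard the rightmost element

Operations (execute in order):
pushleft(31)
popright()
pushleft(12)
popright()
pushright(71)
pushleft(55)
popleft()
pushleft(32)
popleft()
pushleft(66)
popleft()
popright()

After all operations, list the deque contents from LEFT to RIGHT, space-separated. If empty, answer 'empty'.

Answer: empty

Derivation:
pushleft(31): [31]
popright(): []
pushleft(12): [12]
popright(): []
pushright(71): [71]
pushleft(55): [55, 71]
popleft(): [71]
pushleft(32): [32, 71]
popleft(): [71]
pushleft(66): [66, 71]
popleft(): [71]
popright(): []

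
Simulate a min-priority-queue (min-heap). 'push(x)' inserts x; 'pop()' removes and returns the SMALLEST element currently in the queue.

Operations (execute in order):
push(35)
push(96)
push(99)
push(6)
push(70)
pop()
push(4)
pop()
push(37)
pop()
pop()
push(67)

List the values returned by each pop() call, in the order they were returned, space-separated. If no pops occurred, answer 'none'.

Answer: 6 4 35 37

Derivation:
push(35): heap contents = [35]
push(96): heap contents = [35, 96]
push(99): heap contents = [35, 96, 99]
push(6): heap contents = [6, 35, 96, 99]
push(70): heap contents = [6, 35, 70, 96, 99]
pop() → 6: heap contents = [35, 70, 96, 99]
push(4): heap contents = [4, 35, 70, 96, 99]
pop() → 4: heap contents = [35, 70, 96, 99]
push(37): heap contents = [35, 37, 70, 96, 99]
pop() → 35: heap contents = [37, 70, 96, 99]
pop() → 37: heap contents = [70, 96, 99]
push(67): heap contents = [67, 70, 96, 99]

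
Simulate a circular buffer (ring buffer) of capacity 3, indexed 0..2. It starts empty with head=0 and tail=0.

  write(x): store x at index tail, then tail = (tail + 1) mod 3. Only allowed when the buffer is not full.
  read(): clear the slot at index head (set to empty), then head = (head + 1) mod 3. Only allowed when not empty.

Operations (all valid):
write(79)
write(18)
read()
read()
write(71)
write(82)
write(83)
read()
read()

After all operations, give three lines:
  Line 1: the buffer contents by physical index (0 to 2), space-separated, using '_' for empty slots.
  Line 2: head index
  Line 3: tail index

write(79): buf=[79 _ _], head=0, tail=1, size=1
write(18): buf=[79 18 _], head=0, tail=2, size=2
read(): buf=[_ 18 _], head=1, tail=2, size=1
read(): buf=[_ _ _], head=2, tail=2, size=0
write(71): buf=[_ _ 71], head=2, tail=0, size=1
write(82): buf=[82 _ 71], head=2, tail=1, size=2
write(83): buf=[82 83 71], head=2, tail=2, size=3
read(): buf=[82 83 _], head=0, tail=2, size=2
read(): buf=[_ 83 _], head=1, tail=2, size=1

Answer: _ 83 _
1
2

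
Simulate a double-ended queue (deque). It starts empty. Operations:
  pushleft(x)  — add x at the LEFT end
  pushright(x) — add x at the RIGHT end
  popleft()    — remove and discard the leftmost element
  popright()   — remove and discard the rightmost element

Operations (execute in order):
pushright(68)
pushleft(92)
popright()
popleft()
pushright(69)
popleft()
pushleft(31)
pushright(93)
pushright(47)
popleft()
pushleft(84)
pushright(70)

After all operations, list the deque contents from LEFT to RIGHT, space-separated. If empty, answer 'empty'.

Answer: 84 93 47 70

Derivation:
pushright(68): [68]
pushleft(92): [92, 68]
popright(): [92]
popleft(): []
pushright(69): [69]
popleft(): []
pushleft(31): [31]
pushright(93): [31, 93]
pushright(47): [31, 93, 47]
popleft(): [93, 47]
pushleft(84): [84, 93, 47]
pushright(70): [84, 93, 47, 70]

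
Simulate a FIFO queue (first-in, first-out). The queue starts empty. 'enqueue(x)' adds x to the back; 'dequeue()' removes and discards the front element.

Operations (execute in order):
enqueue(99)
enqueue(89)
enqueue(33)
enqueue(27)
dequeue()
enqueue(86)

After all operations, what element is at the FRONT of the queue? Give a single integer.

Answer: 89

Derivation:
enqueue(99): queue = [99]
enqueue(89): queue = [99, 89]
enqueue(33): queue = [99, 89, 33]
enqueue(27): queue = [99, 89, 33, 27]
dequeue(): queue = [89, 33, 27]
enqueue(86): queue = [89, 33, 27, 86]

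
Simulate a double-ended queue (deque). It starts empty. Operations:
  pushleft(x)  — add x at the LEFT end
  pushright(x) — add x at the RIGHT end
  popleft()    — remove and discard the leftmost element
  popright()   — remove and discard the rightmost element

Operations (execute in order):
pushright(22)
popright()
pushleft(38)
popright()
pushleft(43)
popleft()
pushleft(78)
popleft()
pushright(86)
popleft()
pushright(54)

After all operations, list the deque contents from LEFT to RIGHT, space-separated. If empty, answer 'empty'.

pushright(22): [22]
popright(): []
pushleft(38): [38]
popright(): []
pushleft(43): [43]
popleft(): []
pushleft(78): [78]
popleft(): []
pushright(86): [86]
popleft(): []
pushright(54): [54]

Answer: 54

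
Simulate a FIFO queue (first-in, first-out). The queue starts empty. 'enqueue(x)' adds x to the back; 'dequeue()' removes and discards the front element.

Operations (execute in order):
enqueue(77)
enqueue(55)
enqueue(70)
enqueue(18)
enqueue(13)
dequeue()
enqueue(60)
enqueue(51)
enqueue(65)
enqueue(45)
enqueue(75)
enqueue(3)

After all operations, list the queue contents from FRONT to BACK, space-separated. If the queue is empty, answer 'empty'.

enqueue(77): [77]
enqueue(55): [77, 55]
enqueue(70): [77, 55, 70]
enqueue(18): [77, 55, 70, 18]
enqueue(13): [77, 55, 70, 18, 13]
dequeue(): [55, 70, 18, 13]
enqueue(60): [55, 70, 18, 13, 60]
enqueue(51): [55, 70, 18, 13, 60, 51]
enqueue(65): [55, 70, 18, 13, 60, 51, 65]
enqueue(45): [55, 70, 18, 13, 60, 51, 65, 45]
enqueue(75): [55, 70, 18, 13, 60, 51, 65, 45, 75]
enqueue(3): [55, 70, 18, 13, 60, 51, 65, 45, 75, 3]

Answer: 55 70 18 13 60 51 65 45 75 3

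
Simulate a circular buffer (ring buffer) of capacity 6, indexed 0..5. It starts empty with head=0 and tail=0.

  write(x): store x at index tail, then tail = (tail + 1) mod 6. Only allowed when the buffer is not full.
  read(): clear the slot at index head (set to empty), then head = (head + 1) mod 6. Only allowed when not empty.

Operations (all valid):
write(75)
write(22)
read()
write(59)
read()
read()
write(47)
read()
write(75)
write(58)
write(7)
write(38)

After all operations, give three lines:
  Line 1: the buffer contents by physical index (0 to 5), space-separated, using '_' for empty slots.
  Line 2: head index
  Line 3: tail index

write(75): buf=[75 _ _ _ _ _], head=0, tail=1, size=1
write(22): buf=[75 22 _ _ _ _], head=0, tail=2, size=2
read(): buf=[_ 22 _ _ _ _], head=1, tail=2, size=1
write(59): buf=[_ 22 59 _ _ _], head=1, tail=3, size=2
read(): buf=[_ _ 59 _ _ _], head=2, tail=3, size=1
read(): buf=[_ _ _ _ _ _], head=3, tail=3, size=0
write(47): buf=[_ _ _ 47 _ _], head=3, tail=4, size=1
read(): buf=[_ _ _ _ _ _], head=4, tail=4, size=0
write(75): buf=[_ _ _ _ 75 _], head=4, tail=5, size=1
write(58): buf=[_ _ _ _ 75 58], head=4, tail=0, size=2
write(7): buf=[7 _ _ _ 75 58], head=4, tail=1, size=3
write(38): buf=[7 38 _ _ 75 58], head=4, tail=2, size=4

Answer: 7 38 _ _ 75 58
4
2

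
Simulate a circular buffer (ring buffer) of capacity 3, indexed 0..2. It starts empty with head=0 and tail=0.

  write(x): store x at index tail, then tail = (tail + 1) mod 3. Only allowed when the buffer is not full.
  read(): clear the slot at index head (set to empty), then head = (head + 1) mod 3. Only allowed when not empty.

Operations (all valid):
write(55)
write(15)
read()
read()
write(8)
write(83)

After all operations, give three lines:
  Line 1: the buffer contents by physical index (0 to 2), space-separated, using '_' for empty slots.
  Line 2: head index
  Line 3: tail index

write(55): buf=[55 _ _], head=0, tail=1, size=1
write(15): buf=[55 15 _], head=0, tail=2, size=2
read(): buf=[_ 15 _], head=1, tail=2, size=1
read(): buf=[_ _ _], head=2, tail=2, size=0
write(8): buf=[_ _ 8], head=2, tail=0, size=1
write(83): buf=[83 _ 8], head=2, tail=1, size=2

Answer: 83 _ 8
2
1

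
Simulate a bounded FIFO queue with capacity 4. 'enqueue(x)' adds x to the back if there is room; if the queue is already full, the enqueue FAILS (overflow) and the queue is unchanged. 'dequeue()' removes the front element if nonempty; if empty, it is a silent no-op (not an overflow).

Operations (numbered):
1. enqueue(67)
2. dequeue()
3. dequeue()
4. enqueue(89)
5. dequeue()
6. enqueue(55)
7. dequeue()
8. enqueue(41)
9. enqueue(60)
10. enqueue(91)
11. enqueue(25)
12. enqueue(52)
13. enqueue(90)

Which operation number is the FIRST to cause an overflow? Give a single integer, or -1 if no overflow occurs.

Answer: 12

Derivation:
1. enqueue(67): size=1
2. dequeue(): size=0
3. dequeue(): empty, no-op, size=0
4. enqueue(89): size=1
5. dequeue(): size=0
6. enqueue(55): size=1
7. dequeue(): size=0
8. enqueue(41): size=1
9. enqueue(60): size=2
10. enqueue(91): size=3
11. enqueue(25): size=4
12. enqueue(52): size=4=cap → OVERFLOW (fail)
13. enqueue(90): size=4=cap → OVERFLOW (fail)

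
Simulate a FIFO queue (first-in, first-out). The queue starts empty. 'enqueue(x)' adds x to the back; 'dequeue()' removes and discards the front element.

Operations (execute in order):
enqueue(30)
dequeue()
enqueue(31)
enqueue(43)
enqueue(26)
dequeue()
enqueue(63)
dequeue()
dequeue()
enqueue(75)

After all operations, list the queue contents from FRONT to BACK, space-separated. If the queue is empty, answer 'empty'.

enqueue(30): [30]
dequeue(): []
enqueue(31): [31]
enqueue(43): [31, 43]
enqueue(26): [31, 43, 26]
dequeue(): [43, 26]
enqueue(63): [43, 26, 63]
dequeue(): [26, 63]
dequeue(): [63]
enqueue(75): [63, 75]

Answer: 63 75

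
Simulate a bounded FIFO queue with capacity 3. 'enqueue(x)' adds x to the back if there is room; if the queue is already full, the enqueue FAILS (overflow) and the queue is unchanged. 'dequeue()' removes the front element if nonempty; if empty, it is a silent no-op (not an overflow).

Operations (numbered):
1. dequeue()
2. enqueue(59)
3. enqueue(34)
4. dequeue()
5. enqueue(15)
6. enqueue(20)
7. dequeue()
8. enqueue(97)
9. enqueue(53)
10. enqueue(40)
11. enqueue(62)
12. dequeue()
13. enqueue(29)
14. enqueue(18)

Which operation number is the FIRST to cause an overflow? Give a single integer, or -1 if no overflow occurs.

1. dequeue(): empty, no-op, size=0
2. enqueue(59): size=1
3. enqueue(34): size=2
4. dequeue(): size=1
5. enqueue(15): size=2
6. enqueue(20): size=3
7. dequeue(): size=2
8. enqueue(97): size=3
9. enqueue(53): size=3=cap → OVERFLOW (fail)
10. enqueue(40): size=3=cap → OVERFLOW (fail)
11. enqueue(62): size=3=cap → OVERFLOW (fail)
12. dequeue(): size=2
13. enqueue(29): size=3
14. enqueue(18): size=3=cap → OVERFLOW (fail)

Answer: 9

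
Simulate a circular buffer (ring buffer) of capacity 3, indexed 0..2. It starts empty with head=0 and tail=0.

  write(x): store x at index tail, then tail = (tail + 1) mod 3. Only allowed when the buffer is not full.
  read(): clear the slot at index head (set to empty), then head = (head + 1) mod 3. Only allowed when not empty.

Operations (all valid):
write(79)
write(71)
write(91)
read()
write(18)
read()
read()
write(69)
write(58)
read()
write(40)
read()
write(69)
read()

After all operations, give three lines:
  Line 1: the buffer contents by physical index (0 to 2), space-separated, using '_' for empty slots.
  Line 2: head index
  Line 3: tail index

write(79): buf=[79 _ _], head=0, tail=1, size=1
write(71): buf=[79 71 _], head=0, tail=2, size=2
write(91): buf=[79 71 91], head=0, tail=0, size=3
read(): buf=[_ 71 91], head=1, tail=0, size=2
write(18): buf=[18 71 91], head=1, tail=1, size=3
read(): buf=[18 _ 91], head=2, tail=1, size=2
read(): buf=[18 _ _], head=0, tail=1, size=1
write(69): buf=[18 69 _], head=0, tail=2, size=2
write(58): buf=[18 69 58], head=0, tail=0, size=3
read(): buf=[_ 69 58], head=1, tail=0, size=2
write(40): buf=[40 69 58], head=1, tail=1, size=3
read(): buf=[40 _ 58], head=2, tail=1, size=2
write(69): buf=[40 69 58], head=2, tail=2, size=3
read(): buf=[40 69 _], head=0, tail=2, size=2

Answer: 40 69 _
0
2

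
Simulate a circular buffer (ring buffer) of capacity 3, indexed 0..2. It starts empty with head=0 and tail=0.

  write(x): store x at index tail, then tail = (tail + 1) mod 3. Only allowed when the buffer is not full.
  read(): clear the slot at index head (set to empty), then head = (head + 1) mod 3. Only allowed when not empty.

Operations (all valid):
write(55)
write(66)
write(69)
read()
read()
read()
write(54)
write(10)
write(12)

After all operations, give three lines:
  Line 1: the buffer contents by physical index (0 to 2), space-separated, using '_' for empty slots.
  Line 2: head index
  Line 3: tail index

write(55): buf=[55 _ _], head=0, tail=1, size=1
write(66): buf=[55 66 _], head=0, tail=2, size=2
write(69): buf=[55 66 69], head=0, tail=0, size=3
read(): buf=[_ 66 69], head=1, tail=0, size=2
read(): buf=[_ _ 69], head=2, tail=0, size=1
read(): buf=[_ _ _], head=0, tail=0, size=0
write(54): buf=[54 _ _], head=0, tail=1, size=1
write(10): buf=[54 10 _], head=0, tail=2, size=2
write(12): buf=[54 10 12], head=0, tail=0, size=3

Answer: 54 10 12
0
0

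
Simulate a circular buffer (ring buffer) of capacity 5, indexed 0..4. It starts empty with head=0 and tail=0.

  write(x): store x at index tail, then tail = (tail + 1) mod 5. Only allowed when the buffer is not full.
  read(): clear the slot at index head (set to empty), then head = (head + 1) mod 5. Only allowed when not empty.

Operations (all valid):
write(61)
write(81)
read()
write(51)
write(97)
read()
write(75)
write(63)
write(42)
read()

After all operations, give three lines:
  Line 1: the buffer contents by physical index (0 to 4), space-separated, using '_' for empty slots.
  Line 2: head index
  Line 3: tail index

write(61): buf=[61 _ _ _ _], head=0, tail=1, size=1
write(81): buf=[61 81 _ _ _], head=0, tail=2, size=2
read(): buf=[_ 81 _ _ _], head=1, tail=2, size=1
write(51): buf=[_ 81 51 _ _], head=1, tail=3, size=2
write(97): buf=[_ 81 51 97 _], head=1, tail=4, size=3
read(): buf=[_ _ 51 97 _], head=2, tail=4, size=2
write(75): buf=[_ _ 51 97 75], head=2, tail=0, size=3
write(63): buf=[63 _ 51 97 75], head=2, tail=1, size=4
write(42): buf=[63 42 51 97 75], head=2, tail=2, size=5
read(): buf=[63 42 _ 97 75], head=3, tail=2, size=4

Answer: 63 42 _ 97 75
3
2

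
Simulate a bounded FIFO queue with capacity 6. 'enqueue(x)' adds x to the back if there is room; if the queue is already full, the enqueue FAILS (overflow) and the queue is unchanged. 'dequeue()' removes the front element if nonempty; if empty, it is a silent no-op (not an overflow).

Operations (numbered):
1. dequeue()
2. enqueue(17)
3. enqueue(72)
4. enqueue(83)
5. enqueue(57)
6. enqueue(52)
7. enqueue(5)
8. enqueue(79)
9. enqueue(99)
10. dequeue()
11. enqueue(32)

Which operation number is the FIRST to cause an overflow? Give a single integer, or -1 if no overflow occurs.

1. dequeue(): empty, no-op, size=0
2. enqueue(17): size=1
3. enqueue(72): size=2
4. enqueue(83): size=3
5. enqueue(57): size=4
6. enqueue(52): size=5
7. enqueue(5): size=6
8. enqueue(79): size=6=cap → OVERFLOW (fail)
9. enqueue(99): size=6=cap → OVERFLOW (fail)
10. dequeue(): size=5
11. enqueue(32): size=6

Answer: 8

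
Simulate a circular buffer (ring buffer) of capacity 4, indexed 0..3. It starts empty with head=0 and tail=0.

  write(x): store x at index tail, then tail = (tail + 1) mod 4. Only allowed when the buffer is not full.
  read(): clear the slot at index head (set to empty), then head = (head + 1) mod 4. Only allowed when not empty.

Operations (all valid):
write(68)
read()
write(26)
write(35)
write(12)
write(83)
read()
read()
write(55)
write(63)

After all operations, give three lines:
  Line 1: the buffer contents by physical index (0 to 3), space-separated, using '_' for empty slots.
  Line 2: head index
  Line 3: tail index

Answer: 83 55 63 12
3
3

Derivation:
write(68): buf=[68 _ _ _], head=0, tail=1, size=1
read(): buf=[_ _ _ _], head=1, tail=1, size=0
write(26): buf=[_ 26 _ _], head=1, tail=2, size=1
write(35): buf=[_ 26 35 _], head=1, tail=3, size=2
write(12): buf=[_ 26 35 12], head=1, tail=0, size=3
write(83): buf=[83 26 35 12], head=1, tail=1, size=4
read(): buf=[83 _ 35 12], head=2, tail=1, size=3
read(): buf=[83 _ _ 12], head=3, tail=1, size=2
write(55): buf=[83 55 _ 12], head=3, tail=2, size=3
write(63): buf=[83 55 63 12], head=3, tail=3, size=4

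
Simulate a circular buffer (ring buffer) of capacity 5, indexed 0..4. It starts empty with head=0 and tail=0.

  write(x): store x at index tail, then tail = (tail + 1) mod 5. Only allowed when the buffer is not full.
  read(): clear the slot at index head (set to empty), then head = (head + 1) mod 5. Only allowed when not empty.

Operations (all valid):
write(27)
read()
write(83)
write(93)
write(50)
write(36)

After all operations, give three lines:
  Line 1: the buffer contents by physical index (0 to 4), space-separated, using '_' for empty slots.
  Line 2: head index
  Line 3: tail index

write(27): buf=[27 _ _ _ _], head=0, tail=1, size=1
read(): buf=[_ _ _ _ _], head=1, tail=1, size=0
write(83): buf=[_ 83 _ _ _], head=1, tail=2, size=1
write(93): buf=[_ 83 93 _ _], head=1, tail=3, size=2
write(50): buf=[_ 83 93 50 _], head=1, tail=4, size=3
write(36): buf=[_ 83 93 50 36], head=1, tail=0, size=4

Answer: _ 83 93 50 36
1
0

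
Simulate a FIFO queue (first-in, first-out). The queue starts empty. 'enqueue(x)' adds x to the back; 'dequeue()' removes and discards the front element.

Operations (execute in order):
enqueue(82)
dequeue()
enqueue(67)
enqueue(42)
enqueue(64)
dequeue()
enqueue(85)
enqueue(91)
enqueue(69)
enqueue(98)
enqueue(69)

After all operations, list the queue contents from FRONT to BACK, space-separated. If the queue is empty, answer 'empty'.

enqueue(82): [82]
dequeue(): []
enqueue(67): [67]
enqueue(42): [67, 42]
enqueue(64): [67, 42, 64]
dequeue(): [42, 64]
enqueue(85): [42, 64, 85]
enqueue(91): [42, 64, 85, 91]
enqueue(69): [42, 64, 85, 91, 69]
enqueue(98): [42, 64, 85, 91, 69, 98]
enqueue(69): [42, 64, 85, 91, 69, 98, 69]

Answer: 42 64 85 91 69 98 69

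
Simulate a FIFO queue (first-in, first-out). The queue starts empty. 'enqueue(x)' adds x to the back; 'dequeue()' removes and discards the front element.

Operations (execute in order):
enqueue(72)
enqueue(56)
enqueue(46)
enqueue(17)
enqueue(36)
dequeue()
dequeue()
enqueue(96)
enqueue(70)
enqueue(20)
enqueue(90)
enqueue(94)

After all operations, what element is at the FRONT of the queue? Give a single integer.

enqueue(72): queue = [72]
enqueue(56): queue = [72, 56]
enqueue(46): queue = [72, 56, 46]
enqueue(17): queue = [72, 56, 46, 17]
enqueue(36): queue = [72, 56, 46, 17, 36]
dequeue(): queue = [56, 46, 17, 36]
dequeue(): queue = [46, 17, 36]
enqueue(96): queue = [46, 17, 36, 96]
enqueue(70): queue = [46, 17, 36, 96, 70]
enqueue(20): queue = [46, 17, 36, 96, 70, 20]
enqueue(90): queue = [46, 17, 36, 96, 70, 20, 90]
enqueue(94): queue = [46, 17, 36, 96, 70, 20, 90, 94]

Answer: 46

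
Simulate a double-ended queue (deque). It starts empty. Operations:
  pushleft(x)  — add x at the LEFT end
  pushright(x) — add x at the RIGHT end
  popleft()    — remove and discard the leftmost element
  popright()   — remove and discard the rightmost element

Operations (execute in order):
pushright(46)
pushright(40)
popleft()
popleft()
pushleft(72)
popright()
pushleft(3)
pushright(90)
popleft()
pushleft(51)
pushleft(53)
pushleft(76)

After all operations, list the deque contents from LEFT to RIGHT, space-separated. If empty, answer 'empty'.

Answer: 76 53 51 90

Derivation:
pushright(46): [46]
pushright(40): [46, 40]
popleft(): [40]
popleft(): []
pushleft(72): [72]
popright(): []
pushleft(3): [3]
pushright(90): [3, 90]
popleft(): [90]
pushleft(51): [51, 90]
pushleft(53): [53, 51, 90]
pushleft(76): [76, 53, 51, 90]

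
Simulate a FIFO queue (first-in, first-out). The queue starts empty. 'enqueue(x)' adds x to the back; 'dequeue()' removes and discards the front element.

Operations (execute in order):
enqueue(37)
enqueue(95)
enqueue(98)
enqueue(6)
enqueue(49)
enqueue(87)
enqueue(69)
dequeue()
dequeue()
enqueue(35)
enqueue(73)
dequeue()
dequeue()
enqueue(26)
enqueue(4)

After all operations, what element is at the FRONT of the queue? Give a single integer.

Answer: 49

Derivation:
enqueue(37): queue = [37]
enqueue(95): queue = [37, 95]
enqueue(98): queue = [37, 95, 98]
enqueue(6): queue = [37, 95, 98, 6]
enqueue(49): queue = [37, 95, 98, 6, 49]
enqueue(87): queue = [37, 95, 98, 6, 49, 87]
enqueue(69): queue = [37, 95, 98, 6, 49, 87, 69]
dequeue(): queue = [95, 98, 6, 49, 87, 69]
dequeue(): queue = [98, 6, 49, 87, 69]
enqueue(35): queue = [98, 6, 49, 87, 69, 35]
enqueue(73): queue = [98, 6, 49, 87, 69, 35, 73]
dequeue(): queue = [6, 49, 87, 69, 35, 73]
dequeue(): queue = [49, 87, 69, 35, 73]
enqueue(26): queue = [49, 87, 69, 35, 73, 26]
enqueue(4): queue = [49, 87, 69, 35, 73, 26, 4]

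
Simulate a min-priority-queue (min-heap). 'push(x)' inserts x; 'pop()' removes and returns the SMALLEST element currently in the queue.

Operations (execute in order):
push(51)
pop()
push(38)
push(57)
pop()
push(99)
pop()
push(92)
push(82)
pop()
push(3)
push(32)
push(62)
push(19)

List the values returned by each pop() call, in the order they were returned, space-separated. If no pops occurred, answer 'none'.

push(51): heap contents = [51]
pop() → 51: heap contents = []
push(38): heap contents = [38]
push(57): heap contents = [38, 57]
pop() → 38: heap contents = [57]
push(99): heap contents = [57, 99]
pop() → 57: heap contents = [99]
push(92): heap contents = [92, 99]
push(82): heap contents = [82, 92, 99]
pop() → 82: heap contents = [92, 99]
push(3): heap contents = [3, 92, 99]
push(32): heap contents = [3, 32, 92, 99]
push(62): heap contents = [3, 32, 62, 92, 99]
push(19): heap contents = [3, 19, 32, 62, 92, 99]

Answer: 51 38 57 82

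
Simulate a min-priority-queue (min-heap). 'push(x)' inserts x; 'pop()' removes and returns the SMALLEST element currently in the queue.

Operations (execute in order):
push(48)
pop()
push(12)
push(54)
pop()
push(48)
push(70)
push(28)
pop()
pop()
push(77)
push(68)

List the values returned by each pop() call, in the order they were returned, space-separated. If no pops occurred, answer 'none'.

push(48): heap contents = [48]
pop() → 48: heap contents = []
push(12): heap contents = [12]
push(54): heap contents = [12, 54]
pop() → 12: heap contents = [54]
push(48): heap contents = [48, 54]
push(70): heap contents = [48, 54, 70]
push(28): heap contents = [28, 48, 54, 70]
pop() → 28: heap contents = [48, 54, 70]
pop() → 48: heap contents = [54, 70]
push(77): heap contents = [54, 70, 77]
push(68): heap contents = [54, 68, 70, 77]

Answer: 48 12 28 48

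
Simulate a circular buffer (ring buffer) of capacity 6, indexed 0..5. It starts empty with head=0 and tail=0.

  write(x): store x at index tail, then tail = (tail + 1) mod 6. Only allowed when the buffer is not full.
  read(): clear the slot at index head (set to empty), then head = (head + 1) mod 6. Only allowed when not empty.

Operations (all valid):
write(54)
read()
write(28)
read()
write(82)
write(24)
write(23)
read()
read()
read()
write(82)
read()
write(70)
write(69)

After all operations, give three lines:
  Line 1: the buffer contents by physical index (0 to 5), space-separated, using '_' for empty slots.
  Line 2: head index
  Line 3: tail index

write(54): buf=[54 _ _ _ _ _], head=0, tail=1, size=1
read(): buf=[_ _ _ _ _ _], head=1, tail=1, size=0
write(28): buf=[_ 28 _ _ _ _], head=1, tail=2, size=1
read(): buf=[_ _ _ _ _ _], head=2, tail=2, size=0
write(82): buf=[_ _ 82 _ _ _], head=2, tail=3, size=1
write(24): buf=[_ _ 82 24 _ _], head=2, tail=4, size=2
write(23): buf=[_ _ 82 24 23 _], head=2, tail=5, size=3
read(): buf=[_ _ _ 24 23 _], head=3, tail=5, size=2
read(): buf=[_ _ _ _ 23 _], head=4, tail=5, size=1
read(): buf=[_ _ _ _ _ _], head=5, tail=5, size=0
write(82): buf=[_ _ _ _ _ 82], head=5, tail=0, size=1
read(): buf=[_ _ _ _ _ _], head=0, tail=0, size=0
write(70): buf=[70 _ _ _ _ _], head=0, tail=1, size=1
write(69): buf=[70 69 _ _ _ _], head=0, tail=2, size=2

Answer: 70 69 _ _ _ _
0
2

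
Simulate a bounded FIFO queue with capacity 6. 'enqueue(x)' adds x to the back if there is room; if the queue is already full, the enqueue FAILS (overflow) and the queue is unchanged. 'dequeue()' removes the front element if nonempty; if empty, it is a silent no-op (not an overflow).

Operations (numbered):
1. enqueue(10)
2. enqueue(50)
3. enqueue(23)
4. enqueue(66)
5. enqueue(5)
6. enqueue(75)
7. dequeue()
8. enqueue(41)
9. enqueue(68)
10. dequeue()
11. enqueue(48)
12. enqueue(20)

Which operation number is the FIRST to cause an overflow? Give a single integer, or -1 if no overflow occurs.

1. enqueue(10): size=1
2. enqueue(50): size=2
3. enqueue(23): size=3
4. enqueue(66): size=4
5. enqueue(5): size=5
6. enqueue(75): size=6
7. dequeue(): size=5
8. enqueue(41): size=6
9. enqueue(68): size=6=cap → OVERFLOW (fail)
10. dequeue(): size=5
11. enqueue(48): size=6
12. enqueue(20): size=6=cap → OVERFLOW (fail)

Answer: 9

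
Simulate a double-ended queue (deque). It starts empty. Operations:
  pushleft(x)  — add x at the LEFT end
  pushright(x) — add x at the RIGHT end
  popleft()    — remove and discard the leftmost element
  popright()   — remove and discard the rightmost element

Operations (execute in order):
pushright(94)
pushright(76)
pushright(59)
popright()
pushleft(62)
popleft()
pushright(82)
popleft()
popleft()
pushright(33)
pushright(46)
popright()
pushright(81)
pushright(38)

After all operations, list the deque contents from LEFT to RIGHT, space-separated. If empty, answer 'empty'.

Answer: 82 33 81 38

Derivation:
pushright(94): [94]
pushright(76): [94, 76]
pushright(59): [94, 76, 59]
popright(): [94, 76]
pushleft(62): [62, 94, 76]
popleft(): [94, 76]
pushright(82): [94, 76, 82]
popleft(): [76, 82]
popleft(): [82]
pushright(33): [82, 33]
pushright(46): [82, 33, 46]
popright(): [82, 33]
pushright(81): [82, 33, 81]
pushright(38): [82, 33, 81, 38]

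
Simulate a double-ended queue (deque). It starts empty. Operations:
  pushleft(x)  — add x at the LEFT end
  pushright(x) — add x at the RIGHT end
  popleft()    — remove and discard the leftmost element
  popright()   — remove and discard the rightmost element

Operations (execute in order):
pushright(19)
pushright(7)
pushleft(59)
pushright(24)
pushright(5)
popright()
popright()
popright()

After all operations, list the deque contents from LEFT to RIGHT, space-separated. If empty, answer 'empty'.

Answer: 59 19

Derivation:
pushright(19): [19]
pushright(7): [19, 7]
pushleft(59): [59, 19, 7]
pushright(24): [59, 19, 7, 24]
pushright(5): [59, 19, 7, 24, 5]
popright(): [59, 19, 7, 24]
popright(): [59, 19, 7]
popright(): [59, 19]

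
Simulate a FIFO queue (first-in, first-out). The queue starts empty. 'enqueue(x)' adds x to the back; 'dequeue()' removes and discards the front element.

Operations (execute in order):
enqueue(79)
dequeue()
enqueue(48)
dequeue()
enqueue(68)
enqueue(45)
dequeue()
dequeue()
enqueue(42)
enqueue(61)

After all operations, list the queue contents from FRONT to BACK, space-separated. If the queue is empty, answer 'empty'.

enqueue(79): [79]
dequeue(): []
enqueue(48): [48]
dequeue(): []
enqueue(68): [68]
enqueue(45): [68, 45]
dequeue(): [45]
dequeue(): []
enqueue(42): [42]
enqueue(61): [42, 61]

Answer: 42 61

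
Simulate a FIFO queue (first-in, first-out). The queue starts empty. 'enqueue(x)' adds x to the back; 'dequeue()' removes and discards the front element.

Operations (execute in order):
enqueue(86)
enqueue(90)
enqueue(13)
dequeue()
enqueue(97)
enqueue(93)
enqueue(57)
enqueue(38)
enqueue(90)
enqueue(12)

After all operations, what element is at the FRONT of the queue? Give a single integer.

enqueue(86): queue = [86]
enqueue(90): queue = [86, 90]
enqueue(13): queue = [86, 90, 13]
dequeue(): queue = [90, 13]
enqueue(97): queue = [90, 13, 97]
enqueue(93): queue = [90, 13, 97, 93]
enqueue(57): queue = [90, 13, 97, 93, 57]
enqueue(38): queue = [90, 13, 97, 93, 57, 38]
enqueue(90): queue = [90, 13, 97, 93, 57, 38, 90]
enqueue(12): queue = [90, 13, 97, 93, 57, 38, 90, 12]

Answer: 90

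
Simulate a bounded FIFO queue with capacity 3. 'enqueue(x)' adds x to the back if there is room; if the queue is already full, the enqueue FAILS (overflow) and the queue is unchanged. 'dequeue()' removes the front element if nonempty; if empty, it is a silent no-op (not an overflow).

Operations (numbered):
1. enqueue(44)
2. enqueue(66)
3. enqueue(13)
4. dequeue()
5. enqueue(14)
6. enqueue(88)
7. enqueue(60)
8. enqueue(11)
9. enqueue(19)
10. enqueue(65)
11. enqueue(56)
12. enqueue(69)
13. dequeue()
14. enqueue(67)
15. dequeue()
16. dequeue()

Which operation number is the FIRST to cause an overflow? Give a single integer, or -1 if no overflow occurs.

1. enqueue(44): size=1
2. enqueue(66): size=2
3. enqueue(13): size=3
4. dequeue(): size=2
5. enqueue(14): size=3
6. enqueue(88): size=3=cap → OVERFLOW (fail)
7. enqueue(60): size=3=cap → OVERFLOW (fail)
8. enqueue(11): size=3=cap → OVERFLOW (fail)
9. enqueue(19): size=3=cap → OVERFLOW (fail)
10. enqueue(65): size=3=cap → OVERFLOW (fail)
11. enqueue(56): size=3=cap → OVERFLOW (fail)
12. enqueue(69): size=3=cap → OVERFLOW (fail)
13. dequeue(): size=2
14. enqueue(67): size=3
15. dequeue(): size=2
16. dequeue(): size=1

Answer: 6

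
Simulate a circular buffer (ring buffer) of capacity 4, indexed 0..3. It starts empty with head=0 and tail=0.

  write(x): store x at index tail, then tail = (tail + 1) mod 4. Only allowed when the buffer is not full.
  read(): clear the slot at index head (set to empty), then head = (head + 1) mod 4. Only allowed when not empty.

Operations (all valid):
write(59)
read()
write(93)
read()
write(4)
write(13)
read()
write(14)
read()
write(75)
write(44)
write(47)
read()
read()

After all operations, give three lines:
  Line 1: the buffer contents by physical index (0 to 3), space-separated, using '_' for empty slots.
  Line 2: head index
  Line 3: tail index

write(59): buf=[59 _ _ _], head=0, tail=1, size=1
read(): buf=[_ _ _ _], head=1, tail=1, size=0
write(93): buf=[_ 93 _ _], head=1, tail=2, size=1
read(): buf=[_ _ _ _], head=2, tail=2, size=0
write(4): buf=[_ _ 4 _], head=2, tail=3, size=1
write(13): buf=[_ _ 4 13], head=2, tail=0, size=2
read(): buf=[_ _ _ 13], head=3, tail=0, size=1
write(14): buf=[14 _ _ 13], head=3, tail=1, size=2
read(): buf=[14 _ _ _], head=0, tail=1, size=1
write(75): buf=[14 75 _ _], head=0, tail=2, size=2
write(44): buf=[14 75 44 _], head=0, tail=3, size=3
write(47): buf=[14 75 44 47], head=0, tail=0, size=4
read(): buf=[_ 75 44 47], head=1, tail=0, size=3
read(): buf=[_ _ 44 47], head=2, tail=0, size=2

Answer: _ _ 44 47
2
0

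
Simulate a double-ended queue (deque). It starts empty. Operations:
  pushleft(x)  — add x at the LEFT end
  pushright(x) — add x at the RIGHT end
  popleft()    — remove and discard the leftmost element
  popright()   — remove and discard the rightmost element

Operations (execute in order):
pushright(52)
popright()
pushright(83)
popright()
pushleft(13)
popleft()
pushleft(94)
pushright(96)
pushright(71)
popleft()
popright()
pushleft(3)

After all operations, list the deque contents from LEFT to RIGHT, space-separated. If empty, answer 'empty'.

Answer: 3 96

Derivation:
pushright(52): [52]
popright(): []
pushright(83): [83]
popright(): []
pushleft(13): [13]
popleft(): []
pushleft(94): [94]
pushright(96): [94, 96]
pushright(71): [94, 96, 71]
popleft(): [96, 71]
popright(): [96]
pushleft(3): [3, 96]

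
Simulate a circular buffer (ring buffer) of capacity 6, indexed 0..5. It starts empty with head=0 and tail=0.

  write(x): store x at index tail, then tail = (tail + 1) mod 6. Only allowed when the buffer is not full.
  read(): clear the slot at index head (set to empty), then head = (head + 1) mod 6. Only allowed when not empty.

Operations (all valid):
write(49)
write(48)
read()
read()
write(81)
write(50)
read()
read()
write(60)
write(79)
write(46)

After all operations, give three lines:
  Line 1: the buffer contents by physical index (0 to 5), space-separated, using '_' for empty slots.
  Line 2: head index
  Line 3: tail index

Answer: 46 _ _ _ 60 79
4
1

Derivation:
write(49): buf=[49 _ _ _ _ _], head=0, tail=1, size=1
write(48): buf=[49 48 _ _ _ _], head=0, tail=2, size=2
read(): buf=[_ 48 _ _ _ _], head=1, tail=2, size=1
read(): buf=[_ _ _ _ _ _], head=2, tail=2, size=0
write(81): buf=[_ _ 81 _ _ _], head=2, tail=3, size=1
write(50): buf=[_ _ 81 50 _ _], head=2, tail=4, size=2
read(): buf=[_ _ _ 50 _ _], head=3, tail=4, size=1
read(): buf=[_ _ _ _ _ _], head=4, tail=4, size=0
write(60): buf=[_ _ _ _ 60 _], head=4, tail=5, size=1
write(79): buf=[_ _ _ _ 60 79], head=4, tail=0, size=2
write(46): buf=[46 _ _ _ 60 79], head=4, tail=1, size=3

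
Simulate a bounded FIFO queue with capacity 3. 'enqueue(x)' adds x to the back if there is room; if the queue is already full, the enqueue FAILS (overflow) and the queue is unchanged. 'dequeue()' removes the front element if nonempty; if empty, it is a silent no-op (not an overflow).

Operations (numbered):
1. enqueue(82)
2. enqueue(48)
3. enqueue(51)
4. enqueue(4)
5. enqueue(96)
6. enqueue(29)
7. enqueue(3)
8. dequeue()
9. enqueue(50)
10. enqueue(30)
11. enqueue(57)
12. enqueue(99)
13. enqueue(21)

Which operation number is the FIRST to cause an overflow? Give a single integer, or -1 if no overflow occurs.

1. enqueue(82): size=1
2. enqueue(48): size=2
3. enqueue(51): size=3
4. enqueue(4): size=3=cap → OVERFLOW (fail)
5. enqueue(96): size=3=cap → OVERFLOW (fail)
6. enqueue(29): size=3=cap → OVERFLOW (fail)
7. enqueue(3): size=3=cap → OVERFLOW (fail)
8. dequeue(): size=2
9. enqueue(50): size=3
10. enqueue(30): size=3=cap → OVERFLOW (fail)
11. enqueue(57): size=3=cap → OVERFLOW (fail)
12. enqueue(99): size=3=cap → OVERFLOW (fail)
13. enqueue(21): size=3=cap → OVERFLOW (fail)

Answer: 4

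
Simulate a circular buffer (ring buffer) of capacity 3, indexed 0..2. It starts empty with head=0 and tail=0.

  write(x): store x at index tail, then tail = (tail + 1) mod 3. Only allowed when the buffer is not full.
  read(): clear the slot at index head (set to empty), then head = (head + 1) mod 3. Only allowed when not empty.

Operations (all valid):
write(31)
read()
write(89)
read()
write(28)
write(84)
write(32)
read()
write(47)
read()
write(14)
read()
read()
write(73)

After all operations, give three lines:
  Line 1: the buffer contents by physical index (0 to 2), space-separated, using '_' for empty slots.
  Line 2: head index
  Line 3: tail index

Answer: 14 73 _
0
2

Derivation:
write(31): buf=[31 _ _], head=0, tail=1, size=1
read(): buf=[_ _ _], head=1, tail=1, size=0
write(89): buf=[_ 89 _], head=1, tail=2, size=1
read(): buf=[_ _ _], head=2, tail=2, size=0
write(28): buf=[_ _ 28], head=2, tail=0, size=1
write(84): buf=[84 _ 28], head=2, tail=1, size=2
write(32): buf=[84 32 28], head=2, tail=2, size=3
read(): buf=[84 32 _], head=0, tail=2, size=2
write(47): buf=[84 32 47], head=0, tail=0, size=3
read(): buf=[_ 32 47], head=1, tail=0, size=2
write(14): buf=[14 32 47], head=1, tail=1, size=3
read(): buf=[14 _ 47], head=2, tail=1, size=2
read(): buf=[14 _ _], head=0, tail=1, size=1
write(73): buf=[14 73 _], head=0, tail=2, size=2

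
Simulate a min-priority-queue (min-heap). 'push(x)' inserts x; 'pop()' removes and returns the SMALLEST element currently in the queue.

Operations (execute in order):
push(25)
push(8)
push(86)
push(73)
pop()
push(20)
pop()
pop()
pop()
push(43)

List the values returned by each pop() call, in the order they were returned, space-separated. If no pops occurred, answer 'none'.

Answer: 8 20 25 73

Derivation:
push(25): heap contents = [25]
push(8): heap contents = [8, 25]
push(86): heap contents = [8, 25, 86]
push(73): heap contents = [8, 25, 73, 86]
pop() → 8: heap contents = [25, 73, 86]
push(20): heap contents = [20, 25, 73, 86]
pop() → 20: heap contents = [25, 73, 86]
pop() → 25: heap contents = [73, 86]
pop() → 73: heap contents = [86]
push(43): heap contents = [43, 86]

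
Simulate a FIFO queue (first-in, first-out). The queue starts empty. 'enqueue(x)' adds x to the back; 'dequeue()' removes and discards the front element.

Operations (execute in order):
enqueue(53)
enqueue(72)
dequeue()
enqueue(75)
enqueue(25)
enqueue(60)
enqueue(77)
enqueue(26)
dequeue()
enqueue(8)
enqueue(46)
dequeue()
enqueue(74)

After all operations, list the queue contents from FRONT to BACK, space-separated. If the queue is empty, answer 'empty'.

enqueue(53): [53]
enqueue(72): [53, 72]
dequeue(): [72]
enqueue(75): [72, 75]
enqueue(25): [72, 75, 25]
enqueue(60): [72, 75, 25, 60]
enqueue(77): [72, 75, 25, 60, 77]
enqueue(26): [72, 75, 25, 60, 77, 26]
dequeue(): [75, 25, 60, 77, 26]
enqueue(8): [75, 25, 60, 77, 26, 8]
enqueue(46): [75, 25, 60, 77, 26, 8, 46]
dequeue(): [25, 60, 77, 26, 8, 46]
enqueue(74): [25, 60, 77, 26, 8, 46, 74]

Answer: 25 60 77 26 8 46 74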